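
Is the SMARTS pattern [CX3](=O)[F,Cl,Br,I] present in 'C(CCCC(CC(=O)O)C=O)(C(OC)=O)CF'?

No

The pattern [CX3](=O)[F,Cl,Br,I] describes a carbonyl carbon bonded to a halogen — an acyl halide.
The closest candidate here is a carboxylic acid group (-C(=O)OH), but the carbonyl is bonded to -OH, not to a halogen. No other fragment satisfies the full query, so there is no match.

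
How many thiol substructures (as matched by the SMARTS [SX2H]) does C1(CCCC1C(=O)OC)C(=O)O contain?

0

[SX2H] is the SMARTS for a thiol: an aliphatic sulfur with two connections, one being H.
No fragment in the molecule satisfies every constraint, giving 0 matches.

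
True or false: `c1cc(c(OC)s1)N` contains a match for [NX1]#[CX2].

False

The pattern [NX1]#[CX2] describes a nitrogen triple-bonded to a two-connected carbon — a nitrile.
The closest candidate here is a primary amino group (-NH2), but the nitrogen is NX3 (three connections), not NX1 triple-bonded. No other fragment satisfies the full query, so there is no match.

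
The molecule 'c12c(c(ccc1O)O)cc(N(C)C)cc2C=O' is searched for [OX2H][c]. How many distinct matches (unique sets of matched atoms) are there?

2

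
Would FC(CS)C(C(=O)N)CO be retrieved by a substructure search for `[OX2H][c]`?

No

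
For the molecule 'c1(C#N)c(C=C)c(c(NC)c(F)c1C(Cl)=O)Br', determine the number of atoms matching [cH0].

6

The query [cH0] means: aromatic carbon with no attached hydrogen (substituted or ring-fusion).
Check the 17 heavy atoms by environment: 6× c (aromatic, H0) → match; 1× N (H1) → no; 1× C (H3) → no; 1× C (H1) → no; 1× C (H2) → no; 2× C (H0) → no; 1× N (H0) → no; 1× F (H0) → no; 1× O (H0) → no; 1× Cl (H0) → no; 1× Br (H0) → no.
That gives 6 matching atoms.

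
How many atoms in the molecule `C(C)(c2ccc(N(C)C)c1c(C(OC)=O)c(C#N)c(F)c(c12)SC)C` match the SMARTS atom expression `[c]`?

The query [c] means: lowercase c matches aromatic carbon only.
Check the 25 heavy atoms by environment: 10× c (aromatic) → match; 1× S → no; 9× C → no; 2× O → no; 1× F → no; 2× N → no.
That gives 10 matching atoms.

10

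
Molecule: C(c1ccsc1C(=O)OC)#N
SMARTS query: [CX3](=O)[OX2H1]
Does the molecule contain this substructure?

No

The pattern [CX3](=O)[OX2H1] describes an sp2 carbon double-bonded to O and single-bonded to an -OH oxygen — a carboxylic acid.
The closest candidate here is a methyl-ester group (-C(=O)OCH3), but the singly-bonded O has no H (OX2H0, not OX2H1). No other fragment satisfies the full query, so there is no match.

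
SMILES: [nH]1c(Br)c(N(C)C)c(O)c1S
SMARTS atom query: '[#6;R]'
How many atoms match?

4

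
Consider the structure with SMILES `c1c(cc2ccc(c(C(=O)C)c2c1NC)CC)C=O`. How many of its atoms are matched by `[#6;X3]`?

12

The query [#6;X3] means: any carbon (aromatic or not) with three total connections.
Check the 19 heavy atoms by environment: 10× c (aromatic, X3) → match; 1× N (X3) → no; 4× C (X4) → no; 2× C (X3) → match; 2× O (X1) → no.
Summing the matching environments: 10 + 2 = 12 matching atoms.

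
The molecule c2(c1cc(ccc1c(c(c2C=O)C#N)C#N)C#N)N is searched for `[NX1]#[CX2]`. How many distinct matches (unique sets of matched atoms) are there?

3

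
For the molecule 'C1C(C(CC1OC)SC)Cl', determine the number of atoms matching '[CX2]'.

0

The query [CX2] means: C with X2: aliphatic carbon with exactly 2 total connections.
Check the 10 heavy atoms by environment: 7× C (X4) → no; 1× S (X2) → no; 1× Cl (X1) → no; 1× O (X2) → no.
No environment satisfies the query, so 0 matching atoms.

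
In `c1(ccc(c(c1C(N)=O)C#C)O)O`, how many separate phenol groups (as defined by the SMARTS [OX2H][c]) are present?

2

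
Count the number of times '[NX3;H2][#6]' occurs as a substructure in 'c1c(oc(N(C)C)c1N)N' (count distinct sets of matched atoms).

[NX3;H2][#6] is the SMARTS for a primary amine: a trivalent nitrogen with two H attached to carbon.
The molecule carries 2 separate instances of a primary amino group (-NH2) meeting every constraint; each maps to a distinct set of atoms, giving 2 matches.

2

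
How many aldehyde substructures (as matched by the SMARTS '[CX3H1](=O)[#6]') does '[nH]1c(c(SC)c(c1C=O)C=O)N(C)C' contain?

[CX3H1](=O)[#6] is the SMARTS for an aldehyde: an sp2 carbon with one H, double-bonded to O and single-bonded to carbon.
The molecule carries 2 separate instances of an aldehyde (-CHO) meeting every constraint; each maps to a distinct set of atoms, giving 2 matches.

2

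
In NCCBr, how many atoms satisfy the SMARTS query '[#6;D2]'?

2

The query [#6;D2] means: any carbon bonded to exactly two heavy atoms.
Check the 4 heavy atoms by environment: 2× C (D2) → match; 1× N (D1) → no; 1× Br (D1) → no.
That gives 2 matching atoms.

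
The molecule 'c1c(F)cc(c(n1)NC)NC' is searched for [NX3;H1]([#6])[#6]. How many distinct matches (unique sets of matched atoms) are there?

[NX3;H1]([#6])[#6] is the SMARTS for a secondary amine: a trivalent nitrogen with one H, bonded to two carbons.
The molecule carries 2 separate instances of an N-methylamino group (-NHCH3) meeting every constraint; each maps to a distinct set of atoms, giving 2 matches.

2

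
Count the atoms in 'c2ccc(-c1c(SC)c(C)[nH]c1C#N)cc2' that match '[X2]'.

The query [X2] means: any atom with exactly two total connections (bonds + H).
Check the 16 heavy atoms by environment: 1× n (aromatic, X3) → no; 10× c (aromatic, X3) → no; 1× C (X2) → match; 1× N (X1) → no; 1× S (X2) → match; 2× C (X4) → no.
Summing the matching environments: 1 + 1 = 2 matching atoms.

2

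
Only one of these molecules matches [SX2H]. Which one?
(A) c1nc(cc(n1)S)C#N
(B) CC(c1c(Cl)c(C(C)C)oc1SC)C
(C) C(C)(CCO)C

[SX2H] describes an aliphatic sulfur with two connections, one being H (a thiol).
(A) contains a thiol (-SH), which satisfies every atom and bond constraint.
(B) has a methylthio ether (-SCH3) but the sulfur has H0 (bonded to two carbons), not H1.
(C) has a hydroxyl group (-OH) but it is an -OH, not an -SH.
So the answer is (A).

A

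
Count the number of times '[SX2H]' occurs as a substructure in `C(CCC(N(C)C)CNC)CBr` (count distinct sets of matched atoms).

0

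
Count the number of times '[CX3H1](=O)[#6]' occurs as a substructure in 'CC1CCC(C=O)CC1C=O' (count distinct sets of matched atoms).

2

[CX3H1](=O)[#6] is the SMARTS for an aldehyde: an sp2 carbon with one H, double-bonded to O and single-bonded to carbon.
The molecule carries 2 separate instances of an aldehyde (-CHO) meeting every constraint; each maps to a distinct set of atoms, giving 2 matches.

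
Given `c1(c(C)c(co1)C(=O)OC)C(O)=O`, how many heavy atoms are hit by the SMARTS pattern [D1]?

5

The query [D1] means: atom with exactly one heavy-atom neighbour (degree 1).
Check the 13 heavy atoms by environment: 1× o (aromatic, D2) → no; 1× c (aromatic, D2) → no; 3× c (aromatic, D3) → no; 2× C (D3) → no; 3× O (D1) → match; 1× O (D2) → no; 2× C (D1) → match.
Summing the matching environments: 3 + 2 = 5 matching atoms.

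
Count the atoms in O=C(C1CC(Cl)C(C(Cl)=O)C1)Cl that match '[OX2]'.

0

The query [OX2] means: aliphatic oxygen with two total connections — ether, hydroxyl, or ester single-bond O.
Check the 12 heavy atoms by environment: 5× C (X4) → no; 2× C (X3) → no; 2× O (X1) → no; 3× Cl (X1) → no.
No environment satisfies the query, so 0 matching atoms.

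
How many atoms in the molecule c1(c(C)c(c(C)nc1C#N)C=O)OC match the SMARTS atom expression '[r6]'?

6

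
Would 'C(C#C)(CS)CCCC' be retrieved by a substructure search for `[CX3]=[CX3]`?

No

The pattern [CX3]=[CX3] describes a non-aromatic C=C double bond between two sp2 carbons — an alkene.
The closest candidate here is an ethynyl group (-C#CH), but the C-C bond is a triple bond, not a double bond. No other fragment satisfies the full query, so there is no match.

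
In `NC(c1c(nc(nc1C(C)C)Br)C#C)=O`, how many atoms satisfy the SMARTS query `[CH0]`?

2

The query [CH0] means: aliphatic carbon with no attached hydrogen.
Check the 15 heavy atoms by environment: 2× n (aromatic, H0) → no; 4× c (aromatic, H0) → no; 2× C (H1) → no; 2× C (H3) → no; 1× Br (H0) → no; 2× C (H0) → match; 1× O (H0) → no; 1× N (H2) → no.
That gives 2 matching atoms.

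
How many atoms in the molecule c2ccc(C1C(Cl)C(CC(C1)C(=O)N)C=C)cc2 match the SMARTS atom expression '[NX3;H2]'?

The query [NX3;H2] means: aliphatic N with 3 total connections, two of them H — an -NH2 nitrogen (amine or amide).
Check the 18 heavy atoms by environment: 2× C (H2, X4) → no; 4× C (H1, X4) → no; 1× C (H0, X3) → no; 1× O (H0, X1) → no; 1× N (H2, X3) → match; 1× C (H1, X3) → no; 1× C (H2, X3) → no; 1× c (aromatic, H0, X3) → no; 5× c (aromatic, H1, X3) → no; 1× Cl (H0, X1) → no.
That gives 1 matching atom.

1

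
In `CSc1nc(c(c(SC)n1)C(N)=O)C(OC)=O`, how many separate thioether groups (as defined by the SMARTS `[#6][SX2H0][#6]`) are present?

2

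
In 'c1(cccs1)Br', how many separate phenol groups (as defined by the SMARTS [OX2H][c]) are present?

0

[OX2H][c] is the SMARTS for a phenol: a hydroxyl oxygen attached to an aromatic carbon.
No fragment in the molecule satisfies every constraint, giving 0 matches.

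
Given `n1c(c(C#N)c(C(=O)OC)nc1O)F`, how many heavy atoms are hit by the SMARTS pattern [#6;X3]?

5

The query [#6;X3] means: any carbon (aromatic or not) with three total connections.
Check the 14 heavy atoms by environment: 2× n (aromatic, X2) → no; 4× c (aromatic, X3) → match; 1× C (X2) → no; 1× N (X1) → no; 2× O (X2) → no; 1× C (X3) → match; 1× O (X1) → no; 1× C (X4) → no; 1× F (X1) → no.
Summing the matching environments: 4 + 1 = 5 matching atoms.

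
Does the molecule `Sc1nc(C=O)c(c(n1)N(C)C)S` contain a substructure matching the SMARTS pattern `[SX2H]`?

Yes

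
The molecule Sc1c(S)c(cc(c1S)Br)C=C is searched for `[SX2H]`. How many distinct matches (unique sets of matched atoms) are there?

3

[SX2H] is the SMARTS for a thiol: an aliphatic sulfur with two connections, one being H.
The molecule carries 3 separate instances of a thiol (-SH) meeting every constraint; each maps to a distinct set of atoms, giving 3 matches.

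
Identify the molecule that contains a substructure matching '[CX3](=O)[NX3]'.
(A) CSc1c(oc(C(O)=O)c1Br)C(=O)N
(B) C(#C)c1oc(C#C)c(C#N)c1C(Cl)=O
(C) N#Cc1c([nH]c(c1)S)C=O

[CX3](=O)[NX3] describes a carbonyl carbon bonded to a trivalent nitrogen (an amide).
(A) contains a primary amide (-C(=O)NH2), which satisfies every atom and bond constraint.
(B) has a nitrile (-C#N) but the nitrile N is NX1 (triple-bonded), not NX3.
(C) has a nitrile (-C#N) but the nitrile N is NX1 (triple-bonded), not NX3.
So the answer is (A).

A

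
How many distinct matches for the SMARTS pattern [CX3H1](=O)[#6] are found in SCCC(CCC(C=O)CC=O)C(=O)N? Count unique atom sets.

[CX3H1](=O)[#6] is the SMARTS for an aldehyde: an sp2 carbon with one H, double-bonded to O and single-bonded to carbon.
The molecule carries 2 separate instances of an aldehyde (-CHO) meeting every constraint; each maps to a distinct set of atoms, giving 2 matches.

2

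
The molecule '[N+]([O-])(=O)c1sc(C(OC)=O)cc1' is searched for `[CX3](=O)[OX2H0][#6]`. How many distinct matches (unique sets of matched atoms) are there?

1

[CX3](=O)[OX2H0][#6] is the SMARTS for an ester: a carbonyl carbon bonded to an oxygen that is itself bonded to carbon (no H on that O).
Exactly one fragment in the molecule meets all constraints, giving 1 match.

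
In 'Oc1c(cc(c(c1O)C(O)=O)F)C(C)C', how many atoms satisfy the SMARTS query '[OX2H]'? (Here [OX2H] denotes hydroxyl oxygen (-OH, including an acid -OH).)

3

The query [OX2H] means: aliphatic oxygen with two connections, one of which is H — an -OH oxygen.
Check the 15 heavy atoms by environment: 5× c (aromatic, H0, X3) → no; 1× c (aromatic, H1, X3) → no; 3× O (H1, X2) → match; 1× C (H1, X4) → no; 2× C (H3, X4) → no; 1× F (H0, X1) → no; 1× C (H0, X3) → no; 1× O (H0, X1) → no.
That gives 3 matching atoms.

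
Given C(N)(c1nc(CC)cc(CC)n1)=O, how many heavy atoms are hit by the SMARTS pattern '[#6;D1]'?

2

Check the 13 heavy atoms by environment: 2× n (aromatic, D2) → no; 3× c (aromatic, D3) → no; 1× c (aromatic, D2) → no; 1× C (D3) → no; 1× O (D1) → no; 1× N (D1) → no; 2× C (D2) → no; 2× C (D1) → match.
That gives 2 matching atoms.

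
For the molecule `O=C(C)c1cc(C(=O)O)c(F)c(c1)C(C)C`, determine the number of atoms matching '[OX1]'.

2

Check the 16 heavy atoms by environment: 6× c (aromatic, X3) → no; 1× F (X1) → no; 2× C (X3) → no; 2× O (X1) → match; 4× C (X4) → no; 1× O (X2) → no.
That gives 2 matching atoms.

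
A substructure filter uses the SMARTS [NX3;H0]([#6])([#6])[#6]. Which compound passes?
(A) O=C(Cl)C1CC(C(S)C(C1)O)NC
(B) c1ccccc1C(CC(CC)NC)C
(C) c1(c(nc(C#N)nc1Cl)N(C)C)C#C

C

[NX3;H0]([#6])([#6])[#6] describes a trivalent nitrogen with no H, bonded to three carbons (a tertiary amine).
(A) has an N-methylamino group (-NHCH3) but the nitrogen still has one H (H1), not H0.
(B) has an N-methylamino group (-NHCH3) but the nitrogen still has one H (H1), not H0.
(C) contains a dimethylamino group (-N(CH3)2), which satisfies every atom and bond constraint.
So the answer is (C).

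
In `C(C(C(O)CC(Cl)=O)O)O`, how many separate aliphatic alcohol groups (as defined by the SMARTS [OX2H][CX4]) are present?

[OX2H][CX4] is the SMARTS for an aliphatic alcohol: a hydroxyl oxygen bound to an sp3 (X4) carbon.
The molecule carries 3 separate instances of a hydroxyl group (-OH) meeting every constraint; each maps to a distinct set of atoms, giving 3 matches.

3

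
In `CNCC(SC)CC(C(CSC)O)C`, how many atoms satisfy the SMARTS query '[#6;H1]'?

3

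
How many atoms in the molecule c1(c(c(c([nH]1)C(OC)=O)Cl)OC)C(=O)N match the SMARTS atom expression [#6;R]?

4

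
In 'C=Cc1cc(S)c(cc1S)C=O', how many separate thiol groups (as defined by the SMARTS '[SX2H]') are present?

[SX2H] is the SMARTS for a thiol: an aliphatic sulfur with two connections, one being H.
The molecule carries 2 separate instances of a thiol (-SH) meeting every constraint; each maps to a distinct set of atoms, giving 2 matches.

2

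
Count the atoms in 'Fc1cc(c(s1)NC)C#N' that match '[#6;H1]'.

1

The query [#6;H1] means: any carbon bearing exactly one hydrogen.
Check the 10 heavy atoms by environment: 1× s (aromatic, H0) → no; 3× c (aromatic, H0) → no; 1× c (aromatic, H1) → match; 1× N (H1) → no; 1× C (H3) → no; 1× C (H0) → no; 1× N (H0) → no; 1× F (H0) → no.
That gives 1 matching atom.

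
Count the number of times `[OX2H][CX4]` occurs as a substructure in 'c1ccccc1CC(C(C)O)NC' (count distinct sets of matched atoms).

[OX2H][CX4] is the SMARTS for an aliphatic alcohol: a hydroxyl oxygen bound to an sp3 (X4) carbon.
Exactly one fragment in the molecule meets all constraints, giving 1 match.

1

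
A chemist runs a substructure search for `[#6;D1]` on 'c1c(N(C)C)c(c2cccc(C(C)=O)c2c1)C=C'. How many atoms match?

4

The query [#6;D1] means: carbon bonded to exactly one heavy atom.
Check the 18 heavy atoms by environment: 5× c (aromatic, D3) → no; 5× c (aromatic, D2) → no; 1× N (D3) → no; 4× C (D1) → match; 1× C (D3) → no; 1× O (D1) → no; 1× C (D2) → no.
That gives 4 matching atoms.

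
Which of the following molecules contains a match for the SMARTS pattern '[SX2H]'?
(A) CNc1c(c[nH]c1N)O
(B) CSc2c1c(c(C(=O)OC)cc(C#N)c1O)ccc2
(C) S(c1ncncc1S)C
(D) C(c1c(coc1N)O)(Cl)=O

[SX2H] describes an aliphatic sulfur with two connections, one being H (a thiol).
(A) has a hydroxyl group (-OH) but it is an -OH, not an -SH.
(B) has a hydroxyl group (-OH) but it is an -OH, not an -SH.
(C) contains a thiol (-SH), which satisfies every atom and bond constraint.
(D) has a hydroxyl group (-OH) but it is an -OH, not an -SH.
So the answer is (C).

C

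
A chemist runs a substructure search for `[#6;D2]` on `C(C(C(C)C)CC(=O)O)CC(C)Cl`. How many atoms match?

The query [#6;D2] means: any carbon bonded to exactly two heavy atoms.
Check the 13 heavy atoms by environment: 3× C (D2) → match; 4× C (D3) → no; 3× C (D1) → no; 2× O (D1) → no; 1× Cl (D1) → no.
That gives 3 matching atoms.

3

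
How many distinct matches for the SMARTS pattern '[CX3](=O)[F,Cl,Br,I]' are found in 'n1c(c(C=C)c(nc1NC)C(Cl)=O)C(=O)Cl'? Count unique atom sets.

2

[CX3](=O)[F,Cl,Br,I] is the SMARTS for an acyl halide: a carbonyl carbon bonded to a halogen.
The molecule carries 2 separate instances of an acyl chloride (-C(=O)Cl) meeting every constraint; each maps to a distinct set of atoms, giving 2 matches.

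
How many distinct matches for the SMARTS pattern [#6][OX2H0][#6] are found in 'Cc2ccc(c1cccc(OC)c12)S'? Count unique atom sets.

1

[#6][OX2H0][#6] is the SMARTS for an ether: an aliphatic oxygen bridging two carbons with no H on the oxygen.
Exactly one fragment in the molecule meets all constraints, giving 1 match.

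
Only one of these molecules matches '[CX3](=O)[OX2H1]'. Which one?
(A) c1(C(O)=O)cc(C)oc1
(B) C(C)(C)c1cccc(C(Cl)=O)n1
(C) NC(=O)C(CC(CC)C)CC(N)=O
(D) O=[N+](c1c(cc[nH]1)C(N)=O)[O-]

A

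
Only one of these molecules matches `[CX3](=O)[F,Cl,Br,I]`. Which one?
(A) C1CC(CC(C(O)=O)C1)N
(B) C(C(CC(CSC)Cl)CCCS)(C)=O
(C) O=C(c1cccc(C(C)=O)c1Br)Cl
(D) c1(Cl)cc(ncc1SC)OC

C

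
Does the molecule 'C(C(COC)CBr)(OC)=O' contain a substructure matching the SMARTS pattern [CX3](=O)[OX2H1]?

No

The pattern [CX3](=O)[OX2H1] describes an sp2 carbon double-bonded to O and single-bonded to an -OH oxygen — a carboxylic acid.
The closest candidate here is a methyl-ester group (-C(=O)OCH3), but the singly-bonded O has no H (OX2H0, not OX2H1). No other fragment satisfies the full query, so there is no match.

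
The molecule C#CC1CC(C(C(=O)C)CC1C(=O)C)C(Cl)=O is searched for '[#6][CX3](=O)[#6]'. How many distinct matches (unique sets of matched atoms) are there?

2

[#6][CX3](=O)[#6] is the SMARTS for a ketone: a carbonyl carbon (no H) flanked by two carbons.
The molecule carries 2 separate instances of an acetyl/ketone group (-C(=O)CH3) meeting every constraint; each maps to a distinct set of atoms, giving 2 matches.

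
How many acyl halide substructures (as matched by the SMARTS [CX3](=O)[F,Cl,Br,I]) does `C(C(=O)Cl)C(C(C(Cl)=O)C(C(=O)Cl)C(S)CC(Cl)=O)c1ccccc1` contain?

[CX3](=O)[F,Cl,Br,I] is the SMARTS for an acyl halide: a carbonyl carbon bonded to a halogen.
The molecule carries 4 separate instances of an acyl chloride (-C(=O)Cl) meeting every constraint; each maps to a distinct set of atoms, giving 4 matches.

4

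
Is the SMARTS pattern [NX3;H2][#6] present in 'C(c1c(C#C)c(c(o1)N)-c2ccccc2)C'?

Yes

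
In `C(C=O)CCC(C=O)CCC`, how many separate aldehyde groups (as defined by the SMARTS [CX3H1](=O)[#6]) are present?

2

[CX3H1](=O)[#6] is the SMARTS for an aldehyde: an sp2 carbon with one H, double-bonded to O and single-bonded to carbon.
The molecule carries 2 separate instances of an aldehyde (-CHO) meeting every constraint; each maps to a distinct set of atoms, giving 2 matches.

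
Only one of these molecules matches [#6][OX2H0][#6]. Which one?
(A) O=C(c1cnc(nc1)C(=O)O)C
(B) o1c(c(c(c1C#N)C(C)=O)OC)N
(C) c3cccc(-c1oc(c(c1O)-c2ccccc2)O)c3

B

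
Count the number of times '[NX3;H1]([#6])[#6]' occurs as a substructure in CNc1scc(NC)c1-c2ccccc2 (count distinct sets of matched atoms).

[NX3;H1]([#6])[#6] is the SMARTS for a secondary amine: a trivalent nitrogen with one H, bonded to two carbons.
The molecule carries 2 separate instances of an N-methylamino group (-NHCH3) meeting every constraint; each maps to a distinct set of atoms, giving 2 matches.

2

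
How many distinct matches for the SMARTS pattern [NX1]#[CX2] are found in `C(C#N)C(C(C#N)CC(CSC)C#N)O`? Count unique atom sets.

[NX1]#[CX2] is the SMARTS for a nitrile: a nitrogen triple-bonded to a two-connected carbon.
The molecule carries 3 separate instances of a nitrile (-C#N) meeting every constraint; each maps to a distinct set of atoms, giving 3 matches.

3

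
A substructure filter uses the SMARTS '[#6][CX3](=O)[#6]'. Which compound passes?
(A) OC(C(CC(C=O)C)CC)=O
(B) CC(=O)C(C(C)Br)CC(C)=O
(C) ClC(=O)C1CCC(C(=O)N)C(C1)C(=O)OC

B

[#6][CX3](=O)[#6] describes a carbonyl carbon (no H) flanked by two carbons (a ketone).
(A) has an aldehyde (-CHO) but the carbonyl carbon has H1, so it is not flanked by two carbons.
(B) contains an acetyl/ketone group (-C(=O)CH3), which satisfies every atom and bond constraint.
(C) has a methyl-ester group (-C(=O)OCH3) but one neighbour of the carbonyl carbon is O, not C.
So the answer is (B).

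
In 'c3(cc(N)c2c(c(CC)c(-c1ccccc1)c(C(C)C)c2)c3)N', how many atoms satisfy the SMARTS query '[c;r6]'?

16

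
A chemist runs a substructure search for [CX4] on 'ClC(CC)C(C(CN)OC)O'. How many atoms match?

7

Check the 11 heavy atoms by environment: 7× C (X4) → match; 1× Cl (X1) → no; 1× N (X3) → no; 2× O (X2) → no.
That gives 7 matching atoms.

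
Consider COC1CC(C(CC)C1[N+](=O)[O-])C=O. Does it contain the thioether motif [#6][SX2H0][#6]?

No

The pattern [#6][SX2H0][#6] describes an aliphatic sulfur bridging two carbons with no H on the sulfur — a thioether.
The closest candidate here is a methoxy ether (-OCH3), but the bridging atom is O, not S. No other fragment satisfies the full query, so there is no match.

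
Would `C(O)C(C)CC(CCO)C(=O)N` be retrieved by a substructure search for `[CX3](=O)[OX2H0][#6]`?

The pattern [CX3](=O)[OX2H0][#6] describes a carbonyl carbon bonded to an oxygen that is itself bonded to carbon (no H on that O) — an ester.
The closest candidate here is a primary amide (-C(=O)NH2), but the carbonyl is bonded to N, not to an O-C linkage. No other fragment satisfies the full query, so there is no match.

No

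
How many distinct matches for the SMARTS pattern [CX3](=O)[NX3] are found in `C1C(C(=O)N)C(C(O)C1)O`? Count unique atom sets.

1

[CX3](=O)[NX3] is the SMARTS for an amide: a carbonyl carbon bonded to a trivalent nitrogen.
Exactly one fragment in the molecule meets all constraints, giving 1 match.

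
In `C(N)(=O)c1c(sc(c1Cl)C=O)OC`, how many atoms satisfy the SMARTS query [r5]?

5

The query [r5] means: r5 matches atoms in a five-membered ring.
Check the 13 heavy atoms by environment: 1× s (aromatic, in 5-ring) → match; 4× c (aromatic, in 5-ring) → match; 3× C (acyclic) → no; 3× O (acyclic) → no; 1× N (acyclic) → no; 1× Cl (acyclic) → no.
Summing the matching environments: 1 + 4 = 5 matching atoms.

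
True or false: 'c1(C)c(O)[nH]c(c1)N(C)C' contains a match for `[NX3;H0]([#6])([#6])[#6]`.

The pattern [NX3;H0]([#6])([#6])[#6] describes a trivalent nitrogen with no H, bonded to three carbons — a tertiary amine.
The molecule carries a dimethylamino group (-N(CH3)2), whose atoms satisfy every constraint of the query, so the pattern matches.

True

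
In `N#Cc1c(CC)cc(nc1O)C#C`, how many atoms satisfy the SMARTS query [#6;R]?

5

The query [#6;R] means: carbon that is part of a ring.
Check the 13 heavy atoms by environment: 1× n (aromatic, in 6-ring) → no; 5× c (aromatic, in 6-ring) → match; 5× C (acyclic) → no; 1× N (acyclic) → no; 1× O (acyclic) → no.
That gives 5 matching atoms.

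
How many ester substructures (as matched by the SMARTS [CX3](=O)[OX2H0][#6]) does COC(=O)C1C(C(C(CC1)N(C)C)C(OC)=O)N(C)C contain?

[CX3](=O)[OX2H0][#6] is the SMARTS for an ester: a carbonyl carbon bonded to an oxygen that is itself bonded to carbon (no H on that O).
The molecule carries 2 separate instances of a methyl-ester group (-C(=O)OCH3) meeting every constraint; each maps to a distinct set of atoms, giving 2 matches.

2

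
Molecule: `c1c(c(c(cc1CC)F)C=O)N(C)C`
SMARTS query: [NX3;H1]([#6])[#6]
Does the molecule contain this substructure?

The pattern [NX3;H1]([#6])[#6] describes a trivalent nitrogen with one H, bonded to two carbons — a secondary amine.
The closest candidate here is a dimethylamino group (-N(CH3)2), but the nitrogen has H0, not H1. No other fragment satisfies the full query, so there is no match.

No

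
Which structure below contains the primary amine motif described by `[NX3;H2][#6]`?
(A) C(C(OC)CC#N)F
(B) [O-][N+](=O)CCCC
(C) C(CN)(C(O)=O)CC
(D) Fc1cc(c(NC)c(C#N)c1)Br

[NX3;H2][#6] describes a trivalent nitrogen with two H attached to carbon (a primary amine).
(A) has a nitrile (-C#N) but the nitrogen is NX1 (triple-bonded), not NX3 with two H.
(B) has a nitro group (-[N+](=O)[O-]) but the nitrogen is [N+] with no H, not NX3H2.
(C) contains a primary amino group (-NH2), which satisfies every atom and bond constraint.
(D) has a nitrile (-C#N) but the nitrogen is NX1 (triple-bonded), not NX3 with two H.
So the answer is (C).

C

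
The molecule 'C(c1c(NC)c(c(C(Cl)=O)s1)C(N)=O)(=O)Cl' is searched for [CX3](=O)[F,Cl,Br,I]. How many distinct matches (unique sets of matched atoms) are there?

2

[CX3](=O)[F,Cl,Br,I] is the SMARTS for an acyl halide: a carbonyl carbon bonded to a halogen.
The molecule carries 2 separate instances of an acyl chloride (-C(=O)Cl) meeting every constraint; each maps to a distinct set of atoms, giving 2 matches.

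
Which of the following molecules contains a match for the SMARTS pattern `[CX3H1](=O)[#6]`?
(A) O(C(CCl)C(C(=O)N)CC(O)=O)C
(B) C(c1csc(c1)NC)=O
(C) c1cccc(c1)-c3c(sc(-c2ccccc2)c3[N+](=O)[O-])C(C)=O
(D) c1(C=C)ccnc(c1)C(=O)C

[CX3H1](=O)[#6] describes an sp2 carbon with one H, double-bonded to O and single-bonded to carbon (an aldehyde).
(A) has a carboxylic acid group (-C(=O)OH) but the carbonyl carbon has H0 and is bonded to O, not H1.
(B) contains an aldehyde (-CHO), which satisfies every atom and bond constraint.
(C) has an acetyl/ketone group (-C(=O)CH3) but the carbonyl carbon has H0 (two carbon neighbours), not H1.
(D) has an acetyl/ketone group (-C(=O)CH3) but the carbonyl carbon has H0 (two carbon neighbours), not H1.
So the answer is (B).

B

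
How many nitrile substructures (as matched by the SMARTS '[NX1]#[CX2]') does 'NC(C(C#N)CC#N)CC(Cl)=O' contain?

2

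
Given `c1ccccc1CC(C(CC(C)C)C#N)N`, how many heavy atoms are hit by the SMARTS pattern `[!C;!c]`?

2

Check the 16 heavy atoms by environment: 8× C → no; 2× N → match; 6× c (aromatic) → no.
That gives 2 matching atoms.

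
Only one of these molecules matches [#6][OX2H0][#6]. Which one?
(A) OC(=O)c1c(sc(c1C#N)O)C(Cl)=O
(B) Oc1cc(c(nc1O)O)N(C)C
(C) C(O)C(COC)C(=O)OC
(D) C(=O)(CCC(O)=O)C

C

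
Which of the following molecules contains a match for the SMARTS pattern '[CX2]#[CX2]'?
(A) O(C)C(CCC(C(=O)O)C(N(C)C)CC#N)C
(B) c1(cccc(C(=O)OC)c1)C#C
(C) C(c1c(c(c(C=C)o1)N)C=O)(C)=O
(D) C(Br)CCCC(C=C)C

B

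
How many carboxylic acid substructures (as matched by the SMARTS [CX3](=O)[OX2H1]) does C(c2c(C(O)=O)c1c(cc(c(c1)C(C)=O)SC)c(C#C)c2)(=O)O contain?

2

[CX3](=O)[OX2H1] is the SMARTS for a carboxylic acid: an sp2 carbon double-bonded to O and single-bonded to an -OH oxygen.
The molecule carries 2 separate instances of a carboxylic acid group (-C(=O)OH) meeting every constraint; each maps to a distinct set of atoms, giving 2 matches.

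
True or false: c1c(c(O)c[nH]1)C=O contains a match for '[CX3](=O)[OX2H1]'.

False

The pattern [CX3](=O)[OX2H1] describes an sp2 carbon double-bonded to O and single-bonded to an -OH oxygen — a carboxylic acid.
The closest candidate here is an aldehyde (-CHO), but there is no singly-bonded oxygen on the carbonyl carbon. No other fragment satisfies the full query, so there is no match.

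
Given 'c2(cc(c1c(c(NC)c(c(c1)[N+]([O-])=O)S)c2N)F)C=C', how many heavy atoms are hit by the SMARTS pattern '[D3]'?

Check the 20 heavy atoms by environment: 8× c (aromatic, D3) → match; 2× c (aromatic, D2) → no; 1× N (D2) → no; 2× C (D1) → no; 1× S (D1) → no; 1× C (D2) → no; 1× N (charge +1, D3) → match; 1× O (charge -1, D1) → no; 1× O (D1) → no; 1× N (D1) → no; 1× F (D1) → no.
Summing the matching environments: 8 + 1 = 9 matching atoms.

9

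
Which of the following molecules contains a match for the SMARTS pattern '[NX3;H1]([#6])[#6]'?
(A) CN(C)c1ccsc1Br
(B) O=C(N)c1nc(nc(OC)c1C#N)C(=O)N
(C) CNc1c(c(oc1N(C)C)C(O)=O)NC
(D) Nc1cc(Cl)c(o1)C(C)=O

C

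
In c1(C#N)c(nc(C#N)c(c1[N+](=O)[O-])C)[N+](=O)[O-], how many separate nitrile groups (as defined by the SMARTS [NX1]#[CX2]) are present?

[NX1]#[CX2] is the SMARTS for a nitrile: a nitrogen triple-bonded to a two-connected carbon.
The molecule carries 2 separate instances of a nitrile (-C#N) meeting every constraint; each maps to a distinct set of atoms, giving 2 matches.

2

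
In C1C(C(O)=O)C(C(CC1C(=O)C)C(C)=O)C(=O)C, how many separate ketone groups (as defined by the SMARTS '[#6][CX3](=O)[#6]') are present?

3

[#6][CX3](=O)[#6] is the SMARTS for a ketone: a carbonyl carbon (no H) flanked by two carbons.
The molecule carries 3 separate instances of an acetyl/ketone group (-C(=O)CH3) meeting every constraint; each maps to a distinct set of atoms, giving 3 matches.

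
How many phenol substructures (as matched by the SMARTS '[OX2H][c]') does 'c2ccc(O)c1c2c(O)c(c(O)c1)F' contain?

3

[OX2H][c] is the SMARTS for a phenol: a hydroxyl oxygen attached to an aromatic carbon.
The molecule carries 3 separate instances of a hydroxyl group (-OH) meeting every constraint; each maps to a distinct set of atoms, giving 3 matches.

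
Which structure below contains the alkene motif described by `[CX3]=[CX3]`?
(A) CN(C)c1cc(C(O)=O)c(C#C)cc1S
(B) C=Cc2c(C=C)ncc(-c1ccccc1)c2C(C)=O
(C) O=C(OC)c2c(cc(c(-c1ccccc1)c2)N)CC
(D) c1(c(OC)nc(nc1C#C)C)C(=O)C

B

[CX3]=[CX3] describes a non-aromatic C=C double bond between two sp2 carbons (an alkene).
(A) has an ethynyl group (-C#CH) but the C-C bond is a triple bond, not a double bond.
(B) contains a vinyl group (-CH=CH2), which satisfies every atom and bond constraint.
(C) has an ethyl group (-CH2CH3) but its C-C bond is a single bond between CX4 carbons, not CX3=CX3.
(D) has an ethynyl group (-C#CH) but the C-C bond is a triple bond, not a double bond.
So the answer is (B).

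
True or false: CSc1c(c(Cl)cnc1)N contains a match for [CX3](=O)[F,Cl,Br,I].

False

The pattern [CX3](=O)[F,Cl,Br,I] describes a carbonyl carbon bonded to a halogen — an acyl halide.
The closest candidate here is a chloro substituent, but the Cl is not on a carbonyl carbon. No other fragment satisfies the full query, so there is no match.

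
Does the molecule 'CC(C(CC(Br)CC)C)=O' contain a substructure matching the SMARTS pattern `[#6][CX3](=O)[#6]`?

The pattern [#6][CX3](=O)[#6] describes a carbonyl carbon (no H) flanked by two carbons — a ketone.
The molecule carries an acetyl/ketone group (-C(=O)CH3), whose atoms satisfy every constraint of the query, so the pattern matches.

Yes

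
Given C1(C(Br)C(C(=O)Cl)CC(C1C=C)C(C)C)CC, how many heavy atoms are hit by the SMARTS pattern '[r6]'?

6

The query [r6] means: r6 matches atoms in a six-membered ring.
Check the 17 heavy atoms by environment: 6× C (in 6-ring) → match; 8× C (acyclic) → no; 1× O (acyclic) → no; 1× Cl (acyclic) → no; 1× Br (acyclic) → no.
That gives 6 matching atoms.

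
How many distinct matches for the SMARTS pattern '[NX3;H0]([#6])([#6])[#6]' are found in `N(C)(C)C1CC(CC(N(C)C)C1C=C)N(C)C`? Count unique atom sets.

[NX3;H0]([#6])([#6])[#6] is the SMARTS for a tertiary amine: a trivalent nitrogen with no H, bonded to three carbons.
The molecule carries 3 separate instances of a dimethylamino group (-N(CH3)2) meeting every constraint; each maps to a distinct set of atoms, giving 3 matches.

3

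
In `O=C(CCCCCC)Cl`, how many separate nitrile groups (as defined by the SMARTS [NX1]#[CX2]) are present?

0

[NX1]#[CX2] is the SMARTS for a nitrile: a nitrogen triple-bonded to a two-connected carbon.
No fragment in the molecule satisfies every constraint, giving 0 matches.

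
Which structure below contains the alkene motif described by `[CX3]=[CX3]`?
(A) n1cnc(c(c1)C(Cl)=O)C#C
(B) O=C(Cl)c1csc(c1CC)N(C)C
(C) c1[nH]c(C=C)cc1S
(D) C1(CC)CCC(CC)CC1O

C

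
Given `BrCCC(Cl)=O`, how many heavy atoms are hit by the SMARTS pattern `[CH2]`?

2

The query [CH2] means: aliphatic carbon with exactly two hydrogens.
Check the 6 heavy atoms by environment: 2× C (H2) → match; 1× Br (H0) → no; 1× C (H0) → no; 1× O (H0) → no; 1× Cl (H0) → no.
That gives 2 matching atoms.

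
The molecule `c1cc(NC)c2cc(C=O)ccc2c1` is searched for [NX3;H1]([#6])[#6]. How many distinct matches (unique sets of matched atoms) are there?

[NX3;H1]([#6])[#6] is the SMARTS for a secondary amine: a trivalent nitrogen with one H, bonded to two carbons.
Exactly one fragment in the molecule meets all constraints, giving 1 match.

1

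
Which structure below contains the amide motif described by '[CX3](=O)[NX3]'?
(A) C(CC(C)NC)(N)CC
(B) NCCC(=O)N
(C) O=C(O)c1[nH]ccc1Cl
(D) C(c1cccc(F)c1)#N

B

[CX3](=O)[NX3] describes a carbonyl carbon bonded to a trivalent nitrogen (an amide).
(A) has a primary amino group (-NH2) but the -NH2 is not attached to a carbonyl carbon.
(B) contains a primary amide (-C(=O)NH2), which satisfies every atom and bond constraint.
(C) has a carboxylic acid group (-C(=O)OH) but the carbonyl is bonded to O, not to an NX3 nitrogen.
(D) has a nitrile (-C#N) but the nitrile N is NX1 (triple-bonded), not NX3.
So the answer is (B).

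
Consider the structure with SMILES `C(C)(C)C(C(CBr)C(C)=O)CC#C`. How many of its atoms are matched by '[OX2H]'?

0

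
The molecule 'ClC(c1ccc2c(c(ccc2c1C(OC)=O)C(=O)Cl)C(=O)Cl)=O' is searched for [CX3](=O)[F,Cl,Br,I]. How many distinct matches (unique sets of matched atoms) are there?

3

[CX3](=O)[F,Cl,Br,I] is the SMARTS for an acyl halide: a carbonyl carbon bonded to a halogen.
The molecule carries 3 separate instances of an acyl chloride (-C(=O)Cl) meeting every constraint; each maps to a distinct set of atoms, giving 3 matches.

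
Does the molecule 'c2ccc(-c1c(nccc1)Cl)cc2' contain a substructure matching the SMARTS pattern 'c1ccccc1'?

The pattern c1ccccc1 describes six aromatic carbons in a ring — a benzene ring.
The molecule carries a phenyl ring, whose atoms satisfy every constraint of the query, so the pattern matches.

Yes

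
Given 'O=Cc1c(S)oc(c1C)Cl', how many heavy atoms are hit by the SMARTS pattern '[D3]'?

4

The query [D3] means: atom with exactly three heavy-atom neighbours.
Check the 10 heavy atoms by environment: 1× o (aromatic, D2) → no; 4× c (aromatic, D3) → match; 1× Cl (D1) → no; 1× C (D1) → no; 1× S (D1) → no; 1× C (D2) → no; 1× O (D1) → no.
That gives 4 matching atoms.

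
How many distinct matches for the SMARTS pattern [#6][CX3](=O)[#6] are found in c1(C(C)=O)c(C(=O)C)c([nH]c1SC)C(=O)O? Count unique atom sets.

[#6][CX3](=O)[#6] is the SMARTS for a ketone: a carbonyl carbon (no H) flanked by two carbons.
The molecule carries 2 separate instances of an acetyl/ketone group (-C(=O)CH3) meeting every constraint; each maps to a distinct set of atoms, giving 2 matches.

2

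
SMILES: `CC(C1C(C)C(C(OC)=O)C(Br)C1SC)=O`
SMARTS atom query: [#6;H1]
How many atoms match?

The query [#6;H1] means: any carbon bearing exactly one hydrogen.
Check the 16 heavy atoms by environment: 5× C (H1) → match; 1× Br (H0) → no; 1× S (H0) → no; 4× C (H3) → no; 2× C (H0) → no; 3× O (H0) → no.
That gives 5 matching atoms.

5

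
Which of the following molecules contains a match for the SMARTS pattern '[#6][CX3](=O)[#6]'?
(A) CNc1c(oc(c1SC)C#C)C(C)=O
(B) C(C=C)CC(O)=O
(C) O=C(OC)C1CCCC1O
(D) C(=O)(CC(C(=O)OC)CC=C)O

[#6][CX3](=O)[#6] describes a carbonyl carbon (no H) flanked by two carbons (a ketone).
(A) contains an acetyl/ketone group (-C(=O)CH3), which satisfies every atom and bond constraint.
(B) has a carboxylic acid group (-C(=O)OH) but one neighbour of the carbonyl carbon is O, not C.
(C) has a methyl-ester group (-C(=O)OCH3) but one neighbour of the carbonyl carbon is O, not C.
(D) has a carboxylic acid group (-C(=O)OH) but one neighbour of the carbonyl carbon is O, not C.
So the answer is (A).

A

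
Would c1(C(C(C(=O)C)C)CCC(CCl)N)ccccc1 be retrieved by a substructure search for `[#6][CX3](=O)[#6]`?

Yes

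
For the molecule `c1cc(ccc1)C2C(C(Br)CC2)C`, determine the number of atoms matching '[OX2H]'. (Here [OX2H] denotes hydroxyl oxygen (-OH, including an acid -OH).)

0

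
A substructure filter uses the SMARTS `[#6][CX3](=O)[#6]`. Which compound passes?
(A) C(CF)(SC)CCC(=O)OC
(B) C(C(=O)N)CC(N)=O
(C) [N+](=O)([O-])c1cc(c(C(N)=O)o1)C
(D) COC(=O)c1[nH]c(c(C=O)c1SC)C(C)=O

[#6][CX3](=O)[#6] describes a carbonyl carbon (no H) flanked by two carbons (a ketone).
(A) has a methyl-ester group (-C(=O)OCH3) but one neighbour of the carbonyl carbon is O, not C.
(B) has a primary amide (-C(=O)NH2) but one neighbour of the carbonyl carbon is N, not C.
(C) has a primary amide (-C(=O)NH2) but one neighbour of the carbonyl carbon is N, not C.
(D) contains an acetyl/ketone group (-C(=O)CH3), which satisfies every atom and bond constraint.
So the answer is (D).

D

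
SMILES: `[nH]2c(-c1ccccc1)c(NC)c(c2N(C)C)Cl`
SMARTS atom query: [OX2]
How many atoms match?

0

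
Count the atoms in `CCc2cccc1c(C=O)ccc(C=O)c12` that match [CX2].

0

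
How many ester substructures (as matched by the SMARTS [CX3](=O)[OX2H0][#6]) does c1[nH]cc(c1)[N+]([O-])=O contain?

[CX3](=O)[OX2H0][#6] is the SMARTS for an ester: a carbonyl carbon bonded to an oxygen that is itself bonded to carbon (no H on that O).
No fragment in the molecule satisfies every constraint, giving 0 matches.

0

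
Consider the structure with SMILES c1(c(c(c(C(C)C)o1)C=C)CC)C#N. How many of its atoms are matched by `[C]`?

8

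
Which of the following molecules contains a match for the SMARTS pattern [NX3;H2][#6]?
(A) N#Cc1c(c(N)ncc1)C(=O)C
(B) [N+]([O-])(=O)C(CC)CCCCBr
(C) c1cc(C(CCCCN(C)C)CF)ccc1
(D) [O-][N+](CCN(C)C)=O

[NX3;H2][#6] describes a trivalent nitrogen with two H attached to carbon (a primary amine).
(A) contains a primary amino group (-NH2), which satisfies every atom and bond constraint.
(B) has a nitro group (-[N+](=O)[O-]) but the nitrogen is [N+] with no H, not NX3H2.
(C) has a dimethylamino group (-N(CH3)2) but the nitrogen has H0, not H2.
(D) has a nitro group (-[N+](=O)[O-]) but the nitrogen is [N+] with no H, not NX3H2.
So the answer is (A).

A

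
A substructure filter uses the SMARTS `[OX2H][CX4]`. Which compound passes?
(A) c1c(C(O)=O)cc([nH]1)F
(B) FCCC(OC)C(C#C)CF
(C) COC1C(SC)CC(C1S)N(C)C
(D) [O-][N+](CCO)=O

[OX2H][CX4] describes a hydroxyl oxygen bound to an sp3 (X4) carbon (an aliphatic alcohol).
(A) has a carboxylic acid group (-C(=O)OH) but the -OH is on a CX3 carbonyl carbon, not a CX4 carbon.
(B) has a methoxy ether (-OCH3) but the oxygen has H0 (ether), not H1.
(C) has a methoxy ether (-OCH3) but the oxygen has H0 (ether), not H1.
(D) contains a hydroxyl group (-OH), which satisfies every atom and bond constraint.
So the answer is (D).

D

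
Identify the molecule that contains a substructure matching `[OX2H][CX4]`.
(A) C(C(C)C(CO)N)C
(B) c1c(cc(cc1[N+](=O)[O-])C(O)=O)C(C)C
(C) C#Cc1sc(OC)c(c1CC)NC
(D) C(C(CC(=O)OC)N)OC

A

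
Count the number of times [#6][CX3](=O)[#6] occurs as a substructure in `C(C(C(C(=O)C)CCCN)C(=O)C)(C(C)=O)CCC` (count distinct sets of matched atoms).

[#6][CX3](=O)[#6] is the SMARTS for a ketone: a carbonyl carbon (no H) flanked by two carbons.
The molecule carries 3 separate instances of an acetyl/ketone group (-C(=O)CH3) meeting every constraint; each maps to a distinct set of atoms, giving 3 matches.

3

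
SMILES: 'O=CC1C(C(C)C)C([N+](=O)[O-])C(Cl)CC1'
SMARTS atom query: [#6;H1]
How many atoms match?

6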